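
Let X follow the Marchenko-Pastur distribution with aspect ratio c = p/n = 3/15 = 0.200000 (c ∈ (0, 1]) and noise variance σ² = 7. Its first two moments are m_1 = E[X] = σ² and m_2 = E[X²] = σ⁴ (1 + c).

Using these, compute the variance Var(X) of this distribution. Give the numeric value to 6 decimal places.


m_1 = E[X] = σ² = 7, so m_1² = 49.
m_2 = E[X²] = σ⁴ (1 + c) = 49 · (1 + 0.200000) = 49 · 1.200000 = 58.800000.
(Note m_2 − m_1² simplifies to c · σ⁴ = 0.200000 · 49.)

Var(X) = m_2 − m_1² = 58.800000 − 49 = 9.800000.


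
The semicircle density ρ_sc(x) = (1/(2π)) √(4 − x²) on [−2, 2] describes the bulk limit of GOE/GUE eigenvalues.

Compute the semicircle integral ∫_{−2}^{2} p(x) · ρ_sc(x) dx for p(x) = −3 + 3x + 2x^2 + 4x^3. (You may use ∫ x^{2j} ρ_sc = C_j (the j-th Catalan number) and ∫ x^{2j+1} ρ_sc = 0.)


Write p(x) = Σ a_i x^i, split into monomials and integrate each against ρ_sc separately.
Using ∫ x^{2j} ρ_sc = C_j = (1/(j+1)) C(2j, j) (Catalan numbers) and ∫ x^{2j+1} ρ_sc = 0 (odd monomials vanish by symmetry):
  i = 0 (even): a_0 · C_{0} = -3 · 1 = -3
  i = 1 (odd): ∫ x^1 ρ_sc = 0 (vanishes)
  i = 2 (even): a_2 · C_{1} = 2 · 1 = 2
  i = 3 (odd): ∫ x^3 ρ_sc = 0 (vanishes)

Summing the contributions: ∫_{−2}^{2} p(x) ρ_sc(x) dx = (-3) + 2 = -1.


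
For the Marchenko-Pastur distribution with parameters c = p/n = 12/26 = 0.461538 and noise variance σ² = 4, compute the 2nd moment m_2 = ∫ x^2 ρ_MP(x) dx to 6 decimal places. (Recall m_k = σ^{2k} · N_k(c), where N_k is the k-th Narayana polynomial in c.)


E[X²] = σ⁴ (1 + c) (second MP moment). With σ² = 4 (so σ⁴ = 16) and c = 12/26 = 0.461538: E[X²] = 16 · (1 + 0.461538) = 16 · 1.461538.

So E[X^2] = 23.384615.


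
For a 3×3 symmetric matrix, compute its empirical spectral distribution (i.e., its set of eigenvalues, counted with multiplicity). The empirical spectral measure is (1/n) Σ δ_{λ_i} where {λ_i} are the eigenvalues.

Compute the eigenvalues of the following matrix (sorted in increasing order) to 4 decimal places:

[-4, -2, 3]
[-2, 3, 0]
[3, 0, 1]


Since M is real symmetric, all three eigenvalues are real; they are the roots of det(λI − M) = λ³ − (tr M) λ² + s λ − det M, where s is the sum of the principal 2×2 minors.
tr M = -4 + 3 + 1 = 0.
s = ((-4)·3 − (-2)²) + ((-4)·1 − 3²) + (3·1 − 0²) = -16 + (-13) + 3 = -26.
det M (expand along row 1) = (-4)·3 − (-2)·(-2) + 3·(-9) = -43.
Characteristic polynomial: λ³ − 26λ + 43 = 0.
Substitute λ = y + (tr M)/3 = y + 0.000000 to remove the quadratic term: y³ + p·y + q = 0 with p = s − (tr M)²/3 = -26.000000 and q = −2(tr M)³/27 + (tr M)·s/3 − det M = 43.000000.
Three real roots ⇒ use the trigonometric (Viète) form: r = 2√(−p/3) = 5.887841, φ = arccos(3q/(p·r)) = arccos(-0.842675) = 2.573029 rad.
y_k = r·cos(φ/3 − 2πk/3) for k = 0, 1, 2 gives y = 3.851805, 1.930611, -5.782416.
λ_k = y_k + 0.000000 gives λ = 3.8518, 1.9306, -5.7824 (check: the sum is 0.0000 = tr M).

Eigenvalues sorted in increasing order: [-5.7824, 1.9306, 3.8518].


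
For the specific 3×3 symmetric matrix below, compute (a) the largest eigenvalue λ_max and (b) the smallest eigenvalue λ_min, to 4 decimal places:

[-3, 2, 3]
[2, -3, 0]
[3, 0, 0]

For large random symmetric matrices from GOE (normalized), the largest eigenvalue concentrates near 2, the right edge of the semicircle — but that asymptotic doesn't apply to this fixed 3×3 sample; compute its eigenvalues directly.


Since M is real symmetric, all three eigenvalues are real; they are the roots of det(λI − M) = λ³ − (tr M) λ² + s λ − det M, where s is the sum of the principal 2×2 minors.
tr M = -3 + (-3) + 0 = -6.
s = ((-3)·(-3) − 2²) + ((-3)·0 − 3²) + ((-3)·0 − 0²) = 5 + (-9) + 0 = -4.
det M (expand along row 1) = (-3)·0 − 2·0 + 3·9 = 27.
Characteristic polynomial: λ³ + 6λ² − 4λ − 27 = 0.
Substitute λ = y + (tr M)/3 = y − 2.000000 to remove the quadratic term: y³ + p·y + q = 0 with p = s − (tr M)²/3 = -16.000000 and q = −2(tr M)³/27 + (tr M)·s/3 − det M = -3.000000.
Three real roots ⇒ use the trigonometric (Viète) form: r = 2√(−p/3) = 4.618802, φ = arccos(3q/(p·r)) = arccos(0.121785) = 1.448708 rad.
y_k = r·cos(φ/3 − 2πk/3) for k = 0, 1, 2 gives y = 4.090645, -0.187915, -3.902731.
λ_k = y_k − 2.000000 gives λ = 2.0906, -2.1879, -5.9027 (check: the sum is -6.0000 = tr M).

Hence λ_max = 2.0906 and λ_min = -5.9027.


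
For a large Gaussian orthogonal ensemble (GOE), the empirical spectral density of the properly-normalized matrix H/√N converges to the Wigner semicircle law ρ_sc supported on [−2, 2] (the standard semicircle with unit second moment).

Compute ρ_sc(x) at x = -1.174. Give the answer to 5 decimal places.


ρ_sc(x) = (1/(2π)) √(4 − x²). With x = -1.174:
  4 − x² = 4 − (-1.174)² = 4 − 1.378276 = 2.621724.
  √(4 − x²) = 1.619174.
  1/(2π) = 0.159155.
  ρ_sc(-1.174) = 0.159155 · 1.619174 = 0.257700.

Rounded to 5 decimal places: ρ_sc(-1.174) ≈ 0.25770.


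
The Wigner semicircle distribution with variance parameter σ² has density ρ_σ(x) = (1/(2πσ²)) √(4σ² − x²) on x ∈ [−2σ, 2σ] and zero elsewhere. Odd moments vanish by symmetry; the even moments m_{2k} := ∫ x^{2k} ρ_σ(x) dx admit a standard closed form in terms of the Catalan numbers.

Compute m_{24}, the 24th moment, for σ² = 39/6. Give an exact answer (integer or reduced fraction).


By the scaled semicircle moment identity, m_{2k} = σ^{2k} · C_k with k = 12.
C_12 = (1/(k+1)) · C(2k, k) = (1/13) · C(24, 12) = (1/13) · 2704156 = 208012.
σ^{2k} = (σ²)^k = (39/6)^12 = 23298085122481/4096.

Therefore m_{24} = σ^{24} · C_12 = (23298085122481/4096) · 208012 = 1211570320624379443/1024.


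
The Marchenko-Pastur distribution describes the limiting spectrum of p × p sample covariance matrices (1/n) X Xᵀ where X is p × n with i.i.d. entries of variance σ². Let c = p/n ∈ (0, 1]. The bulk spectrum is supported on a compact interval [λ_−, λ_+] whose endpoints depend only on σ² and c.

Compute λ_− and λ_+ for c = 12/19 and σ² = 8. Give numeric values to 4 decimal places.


c = 12/19 = 0.631579; √c = 0.794719.
λ_− = σ² (1 − √c)² = 8 · (1 − 0.794719)² = 8 · (0.205281)² = 0.337121.
λ_+ = σ² (1 + √c)² = 8 · (1 + 0.794719)² = 8 · (1.794719)² = 25.768142.

Rounded to 4 decimal places: λ_− ≈ 0.3371, λ_+ ≈ 25.7681.


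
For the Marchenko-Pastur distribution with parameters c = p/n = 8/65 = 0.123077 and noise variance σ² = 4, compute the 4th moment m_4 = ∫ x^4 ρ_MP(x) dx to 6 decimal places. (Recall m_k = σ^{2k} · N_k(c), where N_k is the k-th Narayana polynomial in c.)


E[X⁴] = σ⁸ (1 + 6c + 6c² + c³) (fourth MP moment). With σ² = 4 (so σ⁸ = 256) and c = 8/65 = 0.123077: E[X⁴] = 256 · (1 + 6·0.123077 + 6·(0.123077)² + (0.123077)³) = 256 · 1.831213.

So E[X^4] = 468.790649.


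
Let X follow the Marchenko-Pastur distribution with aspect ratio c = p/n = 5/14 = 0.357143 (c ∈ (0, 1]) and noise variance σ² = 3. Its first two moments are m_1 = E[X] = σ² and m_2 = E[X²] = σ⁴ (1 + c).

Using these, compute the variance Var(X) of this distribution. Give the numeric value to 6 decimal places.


m_1 = E[X] = σ² = 3, so m_1² = 9.
m_2 = E[X²] = σ⁴ (1 + c) = 9 · (1 + 0.357143) = 9 · 1.357143 = 12.214286.
(Note m_2 − m_1² simplifies to c · σ⁴ = 0.357143 · 9.)

Var(X) = m_2 − m_1² = 12.214286 − 9 = 3.214286.


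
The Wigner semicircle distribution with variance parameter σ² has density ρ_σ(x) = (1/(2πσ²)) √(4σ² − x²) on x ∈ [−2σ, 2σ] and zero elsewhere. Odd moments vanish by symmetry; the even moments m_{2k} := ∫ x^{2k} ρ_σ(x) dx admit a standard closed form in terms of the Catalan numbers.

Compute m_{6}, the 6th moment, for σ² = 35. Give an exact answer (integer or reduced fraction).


By the scaled semicircle moment identity, m_{2k} = σ^{2k} · C_k with k = 3.
C_3 = (1/(k+1)) · C(2k, k) = (1/4) · C(6, 3) = (1/4) · 20 = 5.
σ^{2k} = (σ²)^k = (35)^3 = 42875.

Therefore m_{6} = σ^{6} · C_3 = 42875 · 5 = 214375.


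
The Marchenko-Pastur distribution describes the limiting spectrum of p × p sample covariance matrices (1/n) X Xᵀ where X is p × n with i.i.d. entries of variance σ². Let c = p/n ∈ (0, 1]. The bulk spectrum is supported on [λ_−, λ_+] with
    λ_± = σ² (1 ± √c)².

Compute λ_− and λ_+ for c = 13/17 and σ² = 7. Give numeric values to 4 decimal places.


c = 13/17 = 0.764706; √c = 0.874475.
λ_− = σ² (1 − √c)² = 7 · (1 − 0.874475)² = 7 · (0.125525)² = 0.110296.
λ_+ = σ² (1 + √c)² = 7 · (1 + 0.874475)² = 7 · (1.874475)² = 24.595586.

Rounded to 4 decimal places: λ_− ≈ 0.1103, λ_+ ≈ 24.5956.


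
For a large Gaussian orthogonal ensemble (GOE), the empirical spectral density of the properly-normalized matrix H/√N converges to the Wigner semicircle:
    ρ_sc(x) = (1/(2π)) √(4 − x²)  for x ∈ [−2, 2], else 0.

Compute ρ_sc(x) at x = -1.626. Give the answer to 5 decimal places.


ρ_sc(x) = (1/(2π)) √(4 − x²). With x = -1.626:
  4 − x² = 4 − (-1.626)² = 4 − 2.643876 = 1.356124.
  √(4 − x²) = 1.164527.
  1/(2π) = 0.159155.
  ρ_sc(-1.626) = 0.159155 · 1.164527 = 0.185340.

Rounded to 5 decimal places: ρ_sc(-1.626) ≈ 0.18534.


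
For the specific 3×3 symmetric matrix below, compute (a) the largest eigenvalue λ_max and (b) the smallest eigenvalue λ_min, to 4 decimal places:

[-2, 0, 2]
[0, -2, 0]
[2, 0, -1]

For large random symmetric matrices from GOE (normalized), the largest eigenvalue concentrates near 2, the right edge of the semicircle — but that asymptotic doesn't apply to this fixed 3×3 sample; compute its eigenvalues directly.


Since M is real symmetric, all three eigenvalues are real; they are the roots of det(λI − M) = λ³ − (tr M) λ² + s λ − det M, where s is the sum of the principal 2×2 minors.
tr M = -2 + (-2) + (-1) = -5.
s = ((-2)·(-2) − 0²) + ((-2)·(-1) − 2²) + ((-2)·(-1) − 0²) = 4 + (-2) + 2 = 4.
det M (expand along row 1) = (-2)·2 − 0·0 + 2·4 = 4.
Characteristic polynomial: λ³ + 5λ² + 4λ − 4 = 0.
Substitute λ = y + (tr M)/3 = y − 1.666667 to remove the quadratic term: y³ + p·y + q = 0 with p = s − (tr M)²/3 = -4.333333 and q = −2(tr M)³/27 + (tr M)·s/3 − det M = -1.407407.
Three real roots ⇒ use the trigonometric (Viète) form: r = 2√(−p/3) = 2.403701, φ = arccos(3q/(p·r)) = arccos(0.405358) = 1.153426 rad.
y_k = r·cos(φ/3 − 2πk/3) for k = 0, 1, 2 gives y = 2.228219, -0.333333, -1.894886.
λ_k = y_k − 1.666667 gives λ = 0.5616, -2.0000, -3.5616 (check: the sum is -5.0000 = tr M).

Hence λ_max = 0.5616 and λ_min = -3.5616.


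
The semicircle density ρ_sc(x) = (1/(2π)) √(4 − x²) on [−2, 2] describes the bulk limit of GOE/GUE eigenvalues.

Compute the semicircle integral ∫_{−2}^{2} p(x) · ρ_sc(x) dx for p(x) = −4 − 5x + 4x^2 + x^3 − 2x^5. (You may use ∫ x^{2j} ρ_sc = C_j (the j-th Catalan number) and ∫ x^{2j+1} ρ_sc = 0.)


Write p(x) = Σ a_i x^i, split into monomials and integrate each against ρ_sc separately.
Using ∫ x^{2j} ρ_sc = C_j = (1/(j+1)) C(2j, j) (Catalan numbers) and ∫ x^{2j+1} ρ_sc = 0 (odd monomials vanish by symmetry):
  i = 0 (even): a_0 · C_{0} = -4 · 1 = -4
  i = 1 (odd): ∫ x^1 ρ_sc = 0 (vanishes)
  i = 2 (even): a_2 · C_{1} = 4 · 1 = 4
  i = 3 (odd): ∫ x^3 ρ_sc = 0 (vanishes)
  i = 5 (odd): ∫ x^5 ρ_sc = 0 (vanishes)

Summing the contributions: ∫_{−2}^{2} p(x) ρ_sc(x) dx = (-4) + 4 = 0.


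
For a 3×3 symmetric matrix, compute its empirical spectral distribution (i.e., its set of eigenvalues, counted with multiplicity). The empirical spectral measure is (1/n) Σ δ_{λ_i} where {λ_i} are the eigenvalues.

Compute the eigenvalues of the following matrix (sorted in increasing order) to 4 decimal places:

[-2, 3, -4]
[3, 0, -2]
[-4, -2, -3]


Since M is real symmetric, all three eigenvalues are real; they are the roots of det(λI − M) = λ³ − (tr M) λ² + s λ − det M, where s is the sum of the principal 2×2 minors.
tr M = -2 + 0 + (-3) = -5.
s = ((-2)·0 − 3²) + ((-2)·(-3) − (-4)²) + (0·(-3) − (-2)²) = -9 + (-10) + (-4) = -23.
det M (expand along row 1) = (-2)·(-4) − 3·(-17) + (-4)·(-6) = 83.
Characteristic polynomial: λ³ + 5λ² − 23λ − 83 = 0.
Substitute λ = y + (tr M)/3 = y − 1.666667 to remove the quadratic term: y³ + p·y + q = 0 with p = s − (tr M)²/3 = -31.333333 and q = −2(tr M)³/27 + (tr M)·s/3 − det M = -35.407407.
Three real roots ⇒ use the trigonometric (Viète) form: r = 2√(−p/3) = 6.463573, φ = arccos(3q/(p·r)) = arccos(0.524489) = 1.018682 rad.
y_k = r·cos(φ/3 − 2πk/3) for k = 0, 1, 2 gives y = 6.094510, -1.182840, -4.911670.
λ_k = y_k − 1.666667 gives λ = 4.4278, -2.8495, -6.5783 (check: the sum is -5.0000 = tr M).

Eigenvalues sorted in increasing order: [-6.5783, -2.8495, 4.4278].


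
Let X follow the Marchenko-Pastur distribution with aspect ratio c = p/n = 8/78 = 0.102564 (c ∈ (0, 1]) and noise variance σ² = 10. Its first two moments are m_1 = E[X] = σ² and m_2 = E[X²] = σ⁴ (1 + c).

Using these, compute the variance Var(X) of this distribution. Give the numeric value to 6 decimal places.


m_1 = E[X] = σ² = 10, so m_1² = 100.
m_2 = E[X²] = σ⁴ (1 + c) = 100 · (1 + 0.102564) = 100 · 1.102564 = 110.256410.
(Note m_2 − m_1² simplifies to c · σ⁴ = 0.102564 · 100.)

Var(X) = m_2 − m_1² = 110.256410 − 100 = 10.256410.


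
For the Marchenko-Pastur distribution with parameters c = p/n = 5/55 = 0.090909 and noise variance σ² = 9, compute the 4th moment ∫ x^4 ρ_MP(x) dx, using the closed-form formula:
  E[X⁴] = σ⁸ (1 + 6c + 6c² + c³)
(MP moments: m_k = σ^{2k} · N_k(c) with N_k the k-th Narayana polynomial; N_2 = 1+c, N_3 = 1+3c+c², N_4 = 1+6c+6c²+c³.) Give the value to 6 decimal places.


E[X⁴] = σ⁸ (1 + 6c + 6c² + c³) (fourth MP moment). With σ² = 9 (so σ⁸ = 6561) and c = 5/55 = 0.090909: E[X⁴] = 6561 · (1 + 6·0.090909 + 6·(0.090909)² + (0.090909)³) = 6561 · 1.595793.

So E[X^4] = 10469.995492.


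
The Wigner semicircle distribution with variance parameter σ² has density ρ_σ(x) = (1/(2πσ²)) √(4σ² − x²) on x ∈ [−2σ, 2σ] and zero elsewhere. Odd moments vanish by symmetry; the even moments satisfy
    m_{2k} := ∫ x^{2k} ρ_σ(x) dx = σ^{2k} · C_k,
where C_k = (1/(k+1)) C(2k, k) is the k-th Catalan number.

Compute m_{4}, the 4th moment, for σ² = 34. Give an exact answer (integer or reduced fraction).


By the scaled semicircle moment identity, m_{2k} = σ^{2k} · C_k with k = 2.
C_2 = (1/(k+1)) · C(2k, k) = (1/3) · C(4, 2) = (1/3) · 6 = 2.
σ^{2k} = (σ²)^k = (34)^2 = 1156.

Therefore m_{4} = σ^{4} · C_2 = 1156 · 2 = 2312.


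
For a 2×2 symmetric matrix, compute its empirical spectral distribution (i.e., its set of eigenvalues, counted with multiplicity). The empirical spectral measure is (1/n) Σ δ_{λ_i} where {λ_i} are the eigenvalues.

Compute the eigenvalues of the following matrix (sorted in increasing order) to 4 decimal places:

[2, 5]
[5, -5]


Since M is real symmetric, both eigenvalues are real; they are the roots of det(λI − M) = λ² − (tr M) λ + det M.
tr M = 2 + (-5) = -3.
det M = 2·(-5) − 5² = -10 − 25 = -35.
Characteristic polynomial: λ² + 3λ − 35 = 0.
Discriminant Δ = (tr M)² − 4·det M = 9 − (-140) = 149; √Δ = 12.206556.
λ = (tr M ± √Δ)/2 = (-3 ± 12.206556)/2, giving (tr M − √Δ)/2 = -7.6033 and (tr M + √Δ)/2 = 4.6033.

Eigenvalues sorted in increasing order: [-7.6033, 4.6033].


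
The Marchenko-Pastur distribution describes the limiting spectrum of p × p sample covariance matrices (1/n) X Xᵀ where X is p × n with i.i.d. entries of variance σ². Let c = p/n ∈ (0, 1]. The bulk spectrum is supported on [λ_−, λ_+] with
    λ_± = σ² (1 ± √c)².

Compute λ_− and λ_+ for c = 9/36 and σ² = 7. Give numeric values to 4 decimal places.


c = 9/36 = 0.250000; √c = 0.500000.
λ_− = σ² (1 − √c)² = 7 · (1 − 0.500000)² = 7 · (0.500000)² = 1.750000.
λ_+ = σ² (1 + √c)² = 7 · (1 + 0.500000)² = 7 · (1.500000)² = 15.750000.

Rounded to 4 decimal places: λ_− ≈ 1.7500, λ_+ ≈ 15.7500.


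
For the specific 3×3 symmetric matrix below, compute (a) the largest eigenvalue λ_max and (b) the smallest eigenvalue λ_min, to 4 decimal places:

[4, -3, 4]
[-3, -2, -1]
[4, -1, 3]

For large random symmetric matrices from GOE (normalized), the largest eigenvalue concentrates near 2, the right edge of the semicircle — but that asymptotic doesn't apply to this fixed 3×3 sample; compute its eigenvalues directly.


Since M is real symmetric, all three eigenvalues are real; they are the roots of det(λI − M) = λ³ − (tr M) λ² + s λ − det M, where s is the sum of the principal 2×2 minors.
tr M = 4 + (-2) + 3 = 5.
s = (4·(-2) − (-3)²) + (4·3 − 4²) + ((-2)·3 − (-1)²) = -17 + (-4) + (-7) = -28.
det M (expand along row 1) = 4·(-7) − (-3)·(-5) + 4·11 = 1.
Characteristic polynomial: λ³ − 5λ² − 28λ − 1 = 0.
Substitute λ = y + (tr M)/3 = y + 1.666667 to remove the quadratic term: y³ + p·y + q = 0 with p = s − (tr M)²/3 = -36.333333 and q = −2(tr M)³/27 + (tr M)·s/3 − det M = -56.925926.
Three real roots ⇒ use the trigonometric (Viète) form: r = 2√(−p/3) = 6.960204, φ = arccos(3q/(p·r)) = arccos(0.675311) = 0.829409 rad.
y_k = r·cos(φ/3 − 2πk/3) for k = 0, 1, 2 gives y = 6.695891, -1.702613, -4.993277.
λ_k = y_k + 1.666667 gives λ = 8.3626, -0.0359, -3.3266 (check: the sum is 5.0000 = tr M).

Hence λ_max = 8.3626 and λ_min = -3.3266.


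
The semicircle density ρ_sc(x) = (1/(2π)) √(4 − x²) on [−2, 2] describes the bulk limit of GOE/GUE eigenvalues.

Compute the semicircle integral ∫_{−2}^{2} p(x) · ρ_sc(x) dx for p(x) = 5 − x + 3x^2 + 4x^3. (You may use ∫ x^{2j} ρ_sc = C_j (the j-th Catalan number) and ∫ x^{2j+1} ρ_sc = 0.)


Write p(x) = Σ a_i x^i, split into monomials and integrate each against ρ_sc separately.
Using ∫ x^{2j} ρ_sc = C_j = (1/(j+1)) C(2j, j) (Catalan numbers) and ∫ x^{2j+1} ρ_sc = 0 (odd monomials vanish by symmetry):
  i = 0 (even): a_0 · C_{0} = 5 · 1 = 5
  i = 1 (odd): ∫ x^1 ρ_sc = 0 (vanishes)
  i = 2 (even): a_2 · C_{1} = 3 · 1 = 3
  i = 3 (odd): ∫ x^3 ρ_sc = 0 (vanishes)

Summing the contributions: ∫_{−2}^{2} p(x) ρ_sc(x) dx = 5 + 3 = 8.


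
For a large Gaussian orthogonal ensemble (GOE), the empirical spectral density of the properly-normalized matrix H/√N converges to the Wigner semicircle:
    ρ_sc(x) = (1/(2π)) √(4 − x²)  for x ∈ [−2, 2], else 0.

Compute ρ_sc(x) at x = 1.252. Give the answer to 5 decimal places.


ρ_sc(x) = (1/(2π)) √(4 − x²). With x = 1.252:
  4 − x² = 4 − (1.252)² = 4 − 1.567504 = 2.432496.
  √(4 − x²) = 1.559646.
  1/(2π) = 0.159155.
  ρ_sc(1.252) = 0.159155 · 1.559646 = 0.248225.

Rounded to 5 decimal places: ρ_sc(1.252) ≈ 0.24823.


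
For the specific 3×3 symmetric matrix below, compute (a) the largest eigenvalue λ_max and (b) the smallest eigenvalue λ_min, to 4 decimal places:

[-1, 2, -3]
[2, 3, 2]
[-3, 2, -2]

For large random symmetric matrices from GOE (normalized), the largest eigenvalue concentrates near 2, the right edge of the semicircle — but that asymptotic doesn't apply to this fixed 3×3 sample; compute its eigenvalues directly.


Since M is real symmetric, all three eigenvalues are real; they are the roots of det(λI − M) = λ³ − (tr M) λ² + s λ − det M, where s is the sum of the principal 2×2 minors.
tr M = -1 + 3 + (-2) = 0.
s = ((-1)·3 − 2²) + ((-1)·(-2) − (-3)²) + (3·(-2) − 2²) = -7 + (-7) + (-10) = -24.
det M (expand along row 1) = (-1)·(-10) − 2·2 + (-3)·13 = -33.
Characteristic polynomial: λ³ − 24λ + 33 = 0.
Substitute λ = y + (tr M)/3 = y + 0.000000 to remove the quadratic term: y³ + p·y + q = 0 with p = s − (tr M)²/3 = -24.000000 and q = −2(tr M)³/27 + (tr M)·s/3 − det M = 33.000000.
Three real roots ⇒ use the trigonometric (Viète) form: r = 2√(−p/3) = 5.656854, φ = arccos(3q/(p·r)) = arccos(-0.729204) = 2.387954 rad.
y_k = r·cos(φ/3 − 2πk/3) for k = 0, 1, 2 gives y = 3.957430, 1.521864, -5.479295.
λ_k = y_k + 0.000000 gives λ = 3.9574, 1.5219, -5.4793 (check: the sum is 0.0000 = tr M).

Hence λ_max = 3.9574 and λ_min = -5.4793.


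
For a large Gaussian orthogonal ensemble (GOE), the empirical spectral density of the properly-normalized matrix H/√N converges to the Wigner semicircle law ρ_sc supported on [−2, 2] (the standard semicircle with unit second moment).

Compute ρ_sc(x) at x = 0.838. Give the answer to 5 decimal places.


ρ_sc(x) = (1/(2π)) √(4 − x²). With x = 0.838:
  4 − x² = 4 − (0.838)² = 4 − 0.702244 = 3.297756.
  √(4 − x²) = 1.815972.
  1/(2π) = 0.159155.
  ρ_sc(0.838) = 0.159155 · 1.815972 = 0.289021.

Rounded to 5 decimal places: ρ_sc(0.838) ≈ 0.28902.


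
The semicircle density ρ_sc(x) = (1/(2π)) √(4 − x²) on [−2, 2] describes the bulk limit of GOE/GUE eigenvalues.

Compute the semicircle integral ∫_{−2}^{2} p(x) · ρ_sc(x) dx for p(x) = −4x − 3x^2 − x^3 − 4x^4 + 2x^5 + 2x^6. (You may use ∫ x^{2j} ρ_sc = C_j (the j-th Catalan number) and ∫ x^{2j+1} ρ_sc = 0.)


Write p(x) = Σ a_i x^i, split into monomials and integrate each against ρ_sc separately.
Using ∫ x^{2j} ρ_sc = C_j = (1/(j+1)) C(2j, j) (Catalan numbers) and ∫ x^{2j+1} ρ_sc = 0 (odd monomials vanish by symmetry):
  i = 1 (odd): ∫ x^1 ρ_sc = 0 (vanishes)
  i = 2 (even): a_2 · C_{1} = -3 · 1 = -3
  i = 3 (odd): ∫ x^3 ρ_sc = 0 (vanishes)
  i = 4 (even): a_4 · C_{2} = -4 · 2 = -8
  i = 5 (odd): ∫ x^5 ρ_sc = 0 (vanishes)
  i = 6 (even): a_6 · C_{3} = 2 · 5 = 10

Summing the contributions: ∫_{−2}^{2} p(x) ρ_sc(x) dx = (-3) + (-8) + 10 = -1.


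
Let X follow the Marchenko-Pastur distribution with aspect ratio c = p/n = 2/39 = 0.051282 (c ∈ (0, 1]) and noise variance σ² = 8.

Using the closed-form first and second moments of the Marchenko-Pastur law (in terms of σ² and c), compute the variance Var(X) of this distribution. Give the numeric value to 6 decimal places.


Recall the MP moments m_1 = E[X] = σ² and m_2 = E[X²] = σ⁴ (1 + c).
m_1 = E[X] = σ² = 8, so m_1² = 64.
m_2 = E[X²] = σ⁴ (1 + c) = 64 · (1 + 0.051282) = 64 · 1.051282 = 67.282051.
(Note m_2 − m_1² simplifies to c · σ⁴ = 0.051282 · 64.)

Var(X) = m_2 − m_1² = 67.282051 − 64 = 3.282051.


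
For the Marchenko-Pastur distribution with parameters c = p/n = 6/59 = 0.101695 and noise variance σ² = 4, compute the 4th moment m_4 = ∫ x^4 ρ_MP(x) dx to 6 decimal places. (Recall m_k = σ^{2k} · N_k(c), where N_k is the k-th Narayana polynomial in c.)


E[X⁴] = σ⁸ (1 + 6c + 6c² + c³) (fourth MP moment). With σ² = 4 (so σ⁸ = 256) and c = 6/59 = 0.101695: E[X⁴] = 256 · (1 + 6·0.101695 + 6·(0.101695)² + (0.101695)³) = 256 · 1.673272.

So E[X^4] = 428.357719.


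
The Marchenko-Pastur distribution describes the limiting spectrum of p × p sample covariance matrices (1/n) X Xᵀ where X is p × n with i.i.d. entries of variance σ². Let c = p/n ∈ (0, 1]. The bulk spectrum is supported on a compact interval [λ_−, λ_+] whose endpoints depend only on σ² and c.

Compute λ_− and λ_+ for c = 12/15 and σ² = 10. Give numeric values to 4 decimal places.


c = 12/15 = 0.800000; √c = 0.894427.
λ_− = σ² (1 − √c)² = 10 · (1 − 0.894427)² = 10 · (0.105573)² = 0.111456.
λ_+ = σ² (1 + √c)² = 10 · (1 + 0.894427)² = 10 · (1.894427)² = 35.888544.

Rounded to 4 decimal places: λ_− ≈ 0.1115, λ_+ ≈ 35.8885.


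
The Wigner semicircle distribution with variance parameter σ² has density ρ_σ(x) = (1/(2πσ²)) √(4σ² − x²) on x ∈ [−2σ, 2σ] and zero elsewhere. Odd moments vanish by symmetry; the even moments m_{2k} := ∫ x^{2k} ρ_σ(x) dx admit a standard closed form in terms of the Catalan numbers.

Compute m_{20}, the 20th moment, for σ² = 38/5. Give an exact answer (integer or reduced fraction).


By the scaled semicircle moment identity, m_{2k} = σ^{2k} · C_k with k = 10.
C_10 = (1/(k+1)) · C(2k, k) = (1/11) · C(20, 10) = (1/11) · 184756 = 16796.
σ^{2k} = (σ²)^k = (38/5)^10 = 6278211847988224/9765625.

Therefore m_{20} = σ^{20} · C_10 = (6278211847988224/9765625) · 16796 = 105448846198810210304/9765625.


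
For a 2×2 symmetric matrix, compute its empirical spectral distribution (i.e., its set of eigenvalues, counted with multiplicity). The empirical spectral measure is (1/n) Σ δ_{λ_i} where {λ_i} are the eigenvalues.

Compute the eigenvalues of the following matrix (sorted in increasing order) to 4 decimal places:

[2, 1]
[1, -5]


Since M is real symmetric, both eigenvalues are real; they are the roots of det(λI − M) = λ² − (tr M) λ + det M.
tr M = 2 + (-5) = -3.
det M = 2·(-5) − 1² = -10 − 1 = -11.
Characteristic polynomial: λ² + 3λ − 11 = 0.
Discriminant Δ = (tr M)² − 4·det M = 9 − (-44) = 53; √Δ = 7.280110.
λ = (tr M ± √Δ)/2 = (-3 ± 7.280110)/2, giving (tr M − √Δ)/2 = -5.1401 and (tr M + √Δ)/2 = 2.1401.

Eigenvalues sorted in increasing order: [-5.1401, 2.1401].


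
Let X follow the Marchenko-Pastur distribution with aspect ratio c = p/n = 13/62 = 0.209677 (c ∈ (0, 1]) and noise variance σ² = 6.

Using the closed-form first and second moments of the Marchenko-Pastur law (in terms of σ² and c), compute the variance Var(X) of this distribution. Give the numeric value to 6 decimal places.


Recall the MP moments m_1 = E[X] = σ² and m_2 = E[X²] = σ⁴ (1 + c).
m_1 = E[X] = σ² = 6, so m_1² = 36.
m_2 = E[X²] = σ⁴ (1 + c) = 36 · (1 + 0.209677) = 36 · 1.209677 = 43.548387.
(Note m_2 − m_1² simplifies to c · σ⁴ = 0.209677 · 36.)

Var(X) = m_2 − m_1² = 43.548387 − 36 = 7.548387.


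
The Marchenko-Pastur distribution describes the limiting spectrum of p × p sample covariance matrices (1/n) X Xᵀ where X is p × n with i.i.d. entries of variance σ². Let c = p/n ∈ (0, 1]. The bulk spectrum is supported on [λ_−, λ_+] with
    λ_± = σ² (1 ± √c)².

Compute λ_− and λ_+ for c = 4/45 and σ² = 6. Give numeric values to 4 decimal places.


c = 4/45 = 0.088889; √c = 0.298142.
λ_− = σ² (1 − √c)² = 6 · (1 − 0.298142)² = 6 · (0.701858)² = 2.955625.
λ_+ = σ² (1 + √c)² = 6 · (1 + 0.298142)² = 6 · (1.298142)² = 10.111042.

Rounded to 4 decimal places: λ_− ≈ 2.9556, λ_+ ≈ 10.1110.


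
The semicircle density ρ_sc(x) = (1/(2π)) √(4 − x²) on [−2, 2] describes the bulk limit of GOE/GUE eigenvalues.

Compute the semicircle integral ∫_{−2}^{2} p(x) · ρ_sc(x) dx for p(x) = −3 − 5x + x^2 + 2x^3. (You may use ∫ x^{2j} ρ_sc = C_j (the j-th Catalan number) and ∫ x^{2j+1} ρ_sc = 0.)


Write p(x) = Σ a_i x^i, split into monomials and integrate each against ρ_sc separately.
Using ∫ x^{2j} ρ_sc = C_j = (1/(j+1)) C(2j, j) (Catalan numbers) and ∫ x^{2j+1} ρ_sc = 0 (odd monomials vanish by symmetry):
  i = 0 (even): a_0 · C_{0} = -3 · 1 = -3
  i = 1 (odd): ∫ x^1 ρ_sc = 0 (vanishes)
  i = 2 (even): a_2 · C_{1} = 1 · 1 = 1
  i = 3 (odd): ∫ x^3 ρ_sc = 0 (vanishes)

Summing the contributions: ∫_{−2}^{2} p(x) ρ_sc(x) dx = (-3) + 1 = -2.


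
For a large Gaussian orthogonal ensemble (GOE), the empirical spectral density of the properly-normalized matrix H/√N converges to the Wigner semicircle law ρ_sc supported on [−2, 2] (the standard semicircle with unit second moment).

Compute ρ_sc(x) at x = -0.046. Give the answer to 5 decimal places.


ρ_sc(x) = (1/(2π)) √(4 − x²). With x = -0.046:
  4 − x² = 4 − (-0.046)² = 4 − 0.002116 = 3.997884.
  √(4 − x²) = 1.999471.
  1/(2π) = 0.159155.
  ρ_sc(-0.046) = 0.159155 · 1.999471 = 0.318226.

Rounded to 5 decimal places: ρ_sc(-0.046) ≈ 0.31823.


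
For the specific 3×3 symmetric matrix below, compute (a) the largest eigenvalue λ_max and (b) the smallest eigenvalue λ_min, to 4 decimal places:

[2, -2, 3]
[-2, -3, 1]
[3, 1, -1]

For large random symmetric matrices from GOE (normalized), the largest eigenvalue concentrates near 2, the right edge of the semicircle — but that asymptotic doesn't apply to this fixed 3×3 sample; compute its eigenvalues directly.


Since M is real symmetric, all three eigenvalues are real; they are the roots of det(λI − M) = λ³ − (tr M) λ² + s λ − det M, where s is the sum of the principal 2×2 minors.
tr M = 2 + (-3) + (-1) = -2.
s = (2·(-3) − (-2)²) + (2·(-1) − 3²) + ((-3)·(-1) − 1²) = -10 + (-11) + 2 = -19.
det M (expand along row 1) = 2·2 − (-2)·(-1) + 3·7 = 23.
Characteristic polynomial: λ³ + 2λ² − 19λ − 23 = 0.
Substitute λ = y + (tr M)/3 = y − 0.666667 to remove the quadratic term: y³ + p·y + q = 0 with p = s − (tr M)²/3 = -20.333333 and q = −2(tr M)³/27 + (tr M)·s/3 − det M = -9.740741.
Three real roots ⇒ use the trigonometric (Viète) form: r = 2√(−p/3) = 5.206833, φ = arccos(3q/(p·r)) = arccos(0.276014) = 1.291152 rad.
y_k = r·cos(φ/3 − 2πk/3) for k = 0, 1, 2 gives y = 4.731999, -0.484651, -4.247348.
λ_k = y_k − 0.666667 gives λ = 4.0653, -1.1513, -4.9140 (check: the sum is -2.0000 = tr M).

Hence λ_max = 4.0653 and λ_min = -4.9140.


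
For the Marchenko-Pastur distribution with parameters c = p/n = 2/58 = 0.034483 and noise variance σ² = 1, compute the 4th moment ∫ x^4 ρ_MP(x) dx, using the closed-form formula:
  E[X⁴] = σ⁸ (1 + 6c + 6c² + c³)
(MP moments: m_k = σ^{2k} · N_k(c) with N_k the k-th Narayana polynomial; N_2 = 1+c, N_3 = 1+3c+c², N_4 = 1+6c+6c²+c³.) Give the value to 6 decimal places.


E[X⁴] = σ⁸ (1 + 6c + 6c² + c³) (fourth MP moment). With σ² = 1 (so σ⁸ = 1) and c = 2/58 = 0.034483: E[X⁴] = 1 · (1 + 6·0.034483 + 6·(0.034483)² + (0.034483)³) = 1 · 1.214072.

So E[X^4] = 1.214072.


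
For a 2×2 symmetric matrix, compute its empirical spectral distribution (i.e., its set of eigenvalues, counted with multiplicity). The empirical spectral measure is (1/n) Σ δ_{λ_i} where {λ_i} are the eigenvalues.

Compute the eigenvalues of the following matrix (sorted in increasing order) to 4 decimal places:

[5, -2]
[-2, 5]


Since M is real symmetric, both eigenvalues are real; they are the roots of det(λI − M) = λ² − (tr M) λ + det M.
tr M = 5 + 5 = 10.
det M = 5·5 − (-2)² = 25 − 4 = 21.
Characteristic polynomial: λ² − 10λ + 21 = 0.
Discriminant Δ = (tr M)² − 4·det M = 100 − 84 = 16; √Δ = 4.000000.
λ = (tr M ± √Δ)/2 = (10 ± 4.000000)/2, giving (tr M − √Δ)/2 = 3.0000 and (tr M + √Δ)/2 = 7.0000.

Eigenvalues sorted in increasing order: [3.0000, 7.0000].


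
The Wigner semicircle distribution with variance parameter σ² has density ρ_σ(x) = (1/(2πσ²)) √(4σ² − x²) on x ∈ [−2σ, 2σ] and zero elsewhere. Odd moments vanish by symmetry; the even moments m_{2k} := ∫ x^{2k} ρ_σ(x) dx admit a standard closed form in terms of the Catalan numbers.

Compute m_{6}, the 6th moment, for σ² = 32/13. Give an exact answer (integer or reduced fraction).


By the scaled semicircle moment identity, m_{2k} = σ^{2k} · C_k with k = 3.
C_3 = (1/(k+1)) · C(2k, k) = (1/4) · C(6, 3) = (1/4) · 20 = 5.
σ^{2k} = (σ²)^k = (32/13)^3 = 32768/2197.

Therefore m_{6} = σ^{6} · C_3 = (32768/2197) · 5 = 163840/2197.


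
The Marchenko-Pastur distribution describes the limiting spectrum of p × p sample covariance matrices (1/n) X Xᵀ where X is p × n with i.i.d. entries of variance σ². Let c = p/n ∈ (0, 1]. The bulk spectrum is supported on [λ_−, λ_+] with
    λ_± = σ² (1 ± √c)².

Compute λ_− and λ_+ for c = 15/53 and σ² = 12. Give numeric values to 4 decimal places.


c = 15/53 = 0.283019; √c = 0.531995.
λ_− = σ² (1 − √c)² = 12 · (1 − 0.531995)² = 12 · (0.468005)² = 2.628342.
λ_+ = σ² (1 + √c)² = 12 · (1 + 0.531995)² = 12 · (1.531995)² = 28.164111.

Rounded to 4 decimal places: λ_− ≈ 2.6283, λ_+ ≈ 28.1641.


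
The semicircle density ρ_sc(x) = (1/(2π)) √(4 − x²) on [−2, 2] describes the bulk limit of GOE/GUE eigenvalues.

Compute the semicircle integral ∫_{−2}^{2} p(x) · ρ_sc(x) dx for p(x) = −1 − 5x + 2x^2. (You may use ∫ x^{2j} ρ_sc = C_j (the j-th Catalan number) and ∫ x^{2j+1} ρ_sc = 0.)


Write p(x) = Σ a_i x^i, split into monomials and integrate each against ρ_sc separately.
Using ∫ x^{2j} ρ_sc = C_j = (1/(j+1)) C(2j, j) (Catalan numbers) and ∫ x^{2j+1} ρ_sc = 0 (odd monomials vanish by symmetry):
  i = 0 (even): a_0 · C_{0} = -1 · 1 = -1
  i = 1 (odd): ∫ x^1 ρ_sc = 0 (vanishes)
  i = 2 (even): a_2 · C_{1} = 2 · 1 = 2

Summing the contributions: ∫_{−2}^{2} p(x) ρ_sc(x) dx = (-1) + 2 = 1.


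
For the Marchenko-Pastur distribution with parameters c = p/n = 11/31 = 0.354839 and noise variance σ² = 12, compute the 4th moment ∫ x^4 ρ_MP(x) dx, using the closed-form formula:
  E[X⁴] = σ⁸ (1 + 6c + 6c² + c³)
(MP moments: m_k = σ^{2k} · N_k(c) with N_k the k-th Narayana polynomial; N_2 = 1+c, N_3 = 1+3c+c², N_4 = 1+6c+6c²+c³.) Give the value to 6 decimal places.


E[X⁴] = σ⁸ (1 + 6c + 6c² + c³) (fourth MP moment). With σ² = 12 (so σ⁸ = 20736) and c = 11/31 = 0.354839: E[X⁴] = 20736 · (1 + 6·0.354839 + 6·(0.354839)² + (0.354839)³) = 20736 · 3.929173.

So E[X^4] = 81475.336310.


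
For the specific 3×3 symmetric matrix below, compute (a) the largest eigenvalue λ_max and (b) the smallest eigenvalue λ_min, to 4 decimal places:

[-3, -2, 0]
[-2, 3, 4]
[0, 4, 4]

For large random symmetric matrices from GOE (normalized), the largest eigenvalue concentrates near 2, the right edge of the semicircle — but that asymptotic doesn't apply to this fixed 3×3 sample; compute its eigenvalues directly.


Since M is real symmetric, all three eigenvalues are real; they are the roots of det(λI − M) = λ³ − (tr M) λ² + s λ − det M, where s is the sum of the principal 2×2 minors.
tr M = -3 + 3 + 4 = 4.
s = ((-3)·3 − (-2)²) + ((-3)·4 − 0²) + (3·4 − 4²) = -13 + (-12) + (-4) = -29.
det M (expand along row 1) = (-3)·(-4) − (-2)·(-8) + 0·(-8) = -4.
Characteristic polynomial: λ³ − 4λ² − 29λ + 4 = 0.
Substitute λ = y + (tr M)/3 = y + 1.333333 to remove the quadratic term: y³ + p·y + q = 0 with p = s − (tr M)²/3 = -34.333333 and q = −2(tr M)³/27 + (tr M)·s/3 − det M = -39.407407.
Three real roots ⇒ use the trigonometric (Viète) form: r = 2√(−p/3) = 6.765928, φ = arccos(3q/(p·r)) = arccos(0.508927) = 1.036858 rad.
y_k = r·cos(φ/3 − 2πk/3) for k = 0, 1, 2 gives y = 6.365830, -1.197848, -5.167982.
λ_k = y_k + 1.333333 gives λ = 7.6992, 0.1355, -3.8346 (check: the sum is 4.0000 = tr M).

Hence λ_max = 7.6992 and λ_min = -3.8346.


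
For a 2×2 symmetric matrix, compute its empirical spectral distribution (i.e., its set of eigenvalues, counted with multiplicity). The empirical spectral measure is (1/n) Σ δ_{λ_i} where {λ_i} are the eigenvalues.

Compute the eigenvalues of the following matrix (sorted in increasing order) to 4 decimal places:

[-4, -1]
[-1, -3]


Since M is real symmetric, both eigenvalues are real; they are the roots of det(λI − M) = λ² − (tr M) λ + det M.
tr M = -4 + (-3) = -7.
det M = (-4)·(-3) − (-1)² = 12 − 1 = 11.
Characteristic polynomial: λ² + 7λ + 11 = 0.
Discriminant Δ = (tr M)² − 4·det M = 49 − 44 = 5; √Δ = 2.236068.
λ = (tr M ± √Δ)/2 = (-7 ± 2.236068)/2, giving (tr M − √Δ)/2 = -4.6180 and (tr M + √Δ)/2 = -2.3820.

Eigenvalues sorted in increasing order: [-4.6180, -2.3820].


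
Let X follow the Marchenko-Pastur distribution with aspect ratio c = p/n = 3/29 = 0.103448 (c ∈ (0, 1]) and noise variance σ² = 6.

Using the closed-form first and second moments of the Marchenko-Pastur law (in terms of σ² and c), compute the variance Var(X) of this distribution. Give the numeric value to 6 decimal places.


Recall the MP moments m_1 = E[X] = σ² and m_2 = E[X²] = σ⁴ (1 + c).
m_1 = E[X] = σ² = 6, so m_1² = 36.
m_2 = E[X²] = σ⁴ (1 + c) = 36 · (1 + 0.103448) = 36 · 1.103448 = 39.724138.
(Note m_2 − m_1² simplifies to c · σ⁴ = 0.103448 · 36.)

Var(X) = m_2 − m_1² = 39.724138 − 36 = 3.724138.


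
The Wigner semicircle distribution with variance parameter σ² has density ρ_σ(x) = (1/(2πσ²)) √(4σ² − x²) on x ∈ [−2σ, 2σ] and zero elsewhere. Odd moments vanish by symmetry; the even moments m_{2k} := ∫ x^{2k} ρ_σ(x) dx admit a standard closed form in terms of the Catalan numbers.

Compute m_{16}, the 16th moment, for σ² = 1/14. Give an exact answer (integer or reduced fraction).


By the scaled semicircle moment identity, m_{2k} = σ^{2k} · C_k with k = 8.
C_8 = (1/(k+1)) · C(2k, k) = (1/9) · C(16, 8) = (1/9) · 12870 = 1430.
σ^{2k} = (σ²)^k = (1/14)^8 = 1/1475789056.

Therefore m_{16} = σ^{16} · C_8 = (1/1475789056) · 1430 = 715/737894528.


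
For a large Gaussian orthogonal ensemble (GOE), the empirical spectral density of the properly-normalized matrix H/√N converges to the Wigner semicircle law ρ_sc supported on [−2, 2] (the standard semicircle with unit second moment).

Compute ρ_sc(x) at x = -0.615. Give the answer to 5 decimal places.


ρ_sc(x) = (1/(2π)) √(4 − x²). With x = -0.615:
  4 − x² = 4 − (-0.615)² = 4 − 0.378225 = 3.621775.
  √(4 − x²) = 1.903096.
  1/(2π) = 0.159155.
  ρ_sc(-0.615) = 0.159155 · 1.903096 = 0.302887.

Rounded to 5 decimal places: ρ_sc(-0.615) ≈ 0.30289.


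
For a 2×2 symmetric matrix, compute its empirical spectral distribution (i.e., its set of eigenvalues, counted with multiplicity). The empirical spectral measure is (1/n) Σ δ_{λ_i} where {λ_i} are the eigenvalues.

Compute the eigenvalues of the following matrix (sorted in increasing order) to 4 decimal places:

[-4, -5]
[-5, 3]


Since M is real symmetric, both eigenvalues are real; they are the roots of det(λI − M) = λ² − (tr M) λ + det M.
tr M = -4 + 3 = -1.
det M = (-4)·3 − (-5)² = -12 − 25 = -37.
Characteristic polynomial: λ² + λ − 37 = 0.
Discriminant Δ = (tr M)² − 4·det M = 1 − (-148) = 149; √Δ = 12.206556.
λ = (tr M ± √Δ)/2 = (-1 ± 12.206556)/2, giving (tr M − √Δ)/2 = -6.6033 and (tr M + √Δ)/2 = 5.6033.

Eigenvalues sorted in increasing order: [-6.6033, 5.6033].


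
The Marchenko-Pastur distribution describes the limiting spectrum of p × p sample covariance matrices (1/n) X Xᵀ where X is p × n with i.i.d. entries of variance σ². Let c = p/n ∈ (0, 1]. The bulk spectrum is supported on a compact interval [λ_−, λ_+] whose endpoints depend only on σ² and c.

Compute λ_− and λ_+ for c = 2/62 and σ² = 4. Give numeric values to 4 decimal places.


c = 2/62 = 0.032258; √c = 0.179605.
λ_− = σ² (1 − √c)² = 4 · (1 − 0.179605)² = 4 · (0.820395)² = 2.692190.
λ_+ = σ² (1 + √c)² = 4 · (1 + 0.179605)² = 4 · (1.179605)² = 5.565875.

Rounded to 4 decimal places: λ_− ≈ 2.6922, λ_+ ≈ 5.5659.


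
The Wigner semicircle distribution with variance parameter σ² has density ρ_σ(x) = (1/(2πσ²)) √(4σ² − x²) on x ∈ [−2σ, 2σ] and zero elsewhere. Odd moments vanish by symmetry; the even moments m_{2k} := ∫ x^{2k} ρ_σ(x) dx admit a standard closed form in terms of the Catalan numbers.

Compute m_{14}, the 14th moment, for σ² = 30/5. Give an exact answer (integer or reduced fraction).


By the scaled semicircle moment identity, m_{2k} = σ^{2k} · C_k with k = 7.
C_7 = (1/(k+1)) · C(2k, k) = (1/8) · C(14, 7) = (1/8) · 3432 = 429.
σ^{2k} = (σ²)^k = (30/5)^7 = 279936.

Therefore m_{14} = σ^{14} · C_7 = 279936 · 429 = 120092544.


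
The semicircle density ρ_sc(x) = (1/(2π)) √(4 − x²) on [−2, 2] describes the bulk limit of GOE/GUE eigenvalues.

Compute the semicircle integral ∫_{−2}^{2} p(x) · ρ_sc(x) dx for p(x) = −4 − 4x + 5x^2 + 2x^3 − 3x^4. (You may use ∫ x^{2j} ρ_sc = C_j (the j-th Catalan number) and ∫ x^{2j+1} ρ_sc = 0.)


Write p(x) = Σ a_i x^i, split into monomials and integrate each against ρ_sc separately.
Using ∫ x^{2j} ρ_sc = C_j = (1/(j+1)) C(2j, j) (Catalan numbers) and ∫ x^{2j+1} ρ_sc = 0 (odd monomials vanish by symmetry):
  i = 0 (even): a_0 · C_{0} = -4 · 1 = -4
  i = 1 (odd): ∫ x^1 ρ_sc = 0 (vanishes)
  i = 2 (even): a_2 · C_{1} = 5 · 1 = 5
  i = 3 (odd): ∫ x^3 ρ_sc = 0 (vanishes)
  i = 4 (even): a_4 · C_{2} = -3 · 2 = -6

Summing the contributions: ∫_{−2}^{2} p(x) ρ_sc(x) dx = (-4) + 5 + (-6) = -5.
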